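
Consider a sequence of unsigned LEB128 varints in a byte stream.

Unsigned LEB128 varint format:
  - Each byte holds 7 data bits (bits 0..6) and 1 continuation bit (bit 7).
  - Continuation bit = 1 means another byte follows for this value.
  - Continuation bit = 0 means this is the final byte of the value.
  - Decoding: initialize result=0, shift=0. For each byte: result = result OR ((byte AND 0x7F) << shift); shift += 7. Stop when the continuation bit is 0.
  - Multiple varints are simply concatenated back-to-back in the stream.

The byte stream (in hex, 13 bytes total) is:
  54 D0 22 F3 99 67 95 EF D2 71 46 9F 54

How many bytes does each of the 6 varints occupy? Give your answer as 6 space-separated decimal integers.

Answer: 1 2 3 4 1 2

Derivation:
  byte[0]=0x54 cont=0 payload=0x54=84: acc |= 84<<0 -> acc=84 shift=7 [end]
Varint 1: bytes[0:1] = 54 -> value 84 (1 byte(s))
  byte[1]=0xD0 cont=1 payload=0x50=80: acc |= 80<<0 -> acc=80 shift=7
  byte[2]=0x22 cont=0 payload=0x22=34: acc |= 34<<7 -> acc=4432 shift=14 [end]
Varint 2: bytes[1:3] = D0 22 -> value 4432 (2 byte(s))
  byte[3]=0xF3 cont=1 payload=0x73=115: acc |= 115<<0 -> acc=115 shift=7
  byte[4]=0x99 cont=1 payload=0x19=25: acc |= 25<<7 -> acc=3315 shift=14
  byte[5]=0x67 cont=0 payload=0x67=103: acc |= 103<<14 -> acc=1690867 shift=21 [end]
Varint 3: bytes[3:6] = F3 99 67 -> value 1690867 (3 byte(s))
  byte[6]=0x95 cont=1 payload=0x15=21: acc |= 21<<0 -> acc=21 shift=7
  byte[7]=0xEF cont=1 payload=0x6F=111: acc |= 111<<7 -> acc=14229 shift=14
  byte[8]=0xD2 cont=1 payload=0x52=82: acc |= 82<<14 -> acc=1357717 shift=21
  byte[9]=0x71 cont=0 payload=0x71=113: acc |= 113<<21 -> acc=238335893 shift=28 [end]
Varint 4: bytes[6:10] = 95 EF D2 71 -> value 238335893 (4 byte(s))
  byte[10]=0x46 cont=0 payload=0x46=70: acc |= 70<<0 -> acc=70 shift=7 [end]
Varint 5: bytes[10:11] = 46 -> value 70 (1 byte(s))
  byte[11]=0x9F cont=1 payload=0x1F=31: acc |= 31<<0 -> acc=31 shift=7
  byte[12]=0x54 cont=0 payload=0x54=84: acc |= 84<<7 -> acc=10783 shift=14 [end]
Varint 6: bytes[11:13] = 9F 54 -> value 10783 (2 byte(s))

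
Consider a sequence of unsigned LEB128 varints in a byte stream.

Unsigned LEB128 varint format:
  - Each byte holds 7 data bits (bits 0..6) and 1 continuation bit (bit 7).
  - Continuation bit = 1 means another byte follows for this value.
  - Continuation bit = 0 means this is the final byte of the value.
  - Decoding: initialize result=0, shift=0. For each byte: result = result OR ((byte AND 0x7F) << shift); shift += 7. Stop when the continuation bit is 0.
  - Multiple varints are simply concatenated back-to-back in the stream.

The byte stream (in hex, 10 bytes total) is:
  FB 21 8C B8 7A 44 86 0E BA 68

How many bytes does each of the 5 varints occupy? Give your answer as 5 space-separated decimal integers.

  byte[0]=0xFB cont=1 payload=0x7B=123: acc |= 123<<0 -> acc=123 shift=7
  byte[1]=0x21 cont=0 payload=0x21=33: acc |= 33<<7 -> acc=4347 shift=14 [end]
Varint 1: bytes[0:2] = FB 21 -> value 4347 (2 byte(s))
  byte[2]=0x8C cont=1 payload=0x0C=12: acc |= 12<<0 -> acc=12 shift=7
  byte[3]=0xB8 cont=1 payload=0x38=56: acc |= 56<<7 -> acc=7180 shift=14
  byte[4]=0x7A cont=0 payload=0x7A=122: acc |= 122<<14 -> acc=2006028 shift=21 [end]
Varint 2: bytes[2:5] = 8C B8 7A -> value 2006028 (3 byte(s))
  byte[5]=0x44 cont=0 payload=0x44=68: acc |= 68<<0 -> acc=68 shift=7 [end]
Varint 3: bytes[5:6] = 44 -> value 68 (1 byte(s))
  byte[6]=0x86 cont=1 payload=0x06=6: acc |= 6<<0 -> acc=6 shift=7
  byte[7]=0x0E cont=0 payload=0x0E=14: acc |= 14<<7 -> acc=1798 shift=14 [end]
Varint 4: bytes[6:8] = 86 0E -> value 1798 (2 byte(s))
  byte[8]=0xBA cont=1 payload=0x3A=58: acc |= 58<<0 -> acc=58 shift=7
  byte[9]=0x68 cont=0 payload=0x68=104: acc |= 104<<7 -> acc=13370 shift=14 [end]
Varint 5: bytes[8:10] = BA 68 -> value 13370 (2 byte(s))

Answer: 2 3 1 2 2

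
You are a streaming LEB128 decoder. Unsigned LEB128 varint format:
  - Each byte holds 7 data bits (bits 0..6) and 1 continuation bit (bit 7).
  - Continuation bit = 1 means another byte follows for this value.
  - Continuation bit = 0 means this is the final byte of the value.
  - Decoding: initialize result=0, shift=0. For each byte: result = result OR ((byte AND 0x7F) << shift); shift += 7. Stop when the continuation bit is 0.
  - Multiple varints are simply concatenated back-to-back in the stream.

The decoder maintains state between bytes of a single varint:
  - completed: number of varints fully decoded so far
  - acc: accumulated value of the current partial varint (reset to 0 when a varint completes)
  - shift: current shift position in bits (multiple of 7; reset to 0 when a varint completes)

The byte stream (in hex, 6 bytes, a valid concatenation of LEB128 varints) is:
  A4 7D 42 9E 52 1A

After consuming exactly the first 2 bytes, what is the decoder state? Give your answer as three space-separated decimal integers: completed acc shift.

Answer: 1 0 0

Derivation:
byte[0]=0xA4 cont=1 payload=0x24: acc |= 36<<0 -> completed=0 acc=36 shift=7
byte[1]=0x7D cont=0 payload=0x7D: varint #1 complete (value=16036); reset -> completed=1 acc=0 shift=0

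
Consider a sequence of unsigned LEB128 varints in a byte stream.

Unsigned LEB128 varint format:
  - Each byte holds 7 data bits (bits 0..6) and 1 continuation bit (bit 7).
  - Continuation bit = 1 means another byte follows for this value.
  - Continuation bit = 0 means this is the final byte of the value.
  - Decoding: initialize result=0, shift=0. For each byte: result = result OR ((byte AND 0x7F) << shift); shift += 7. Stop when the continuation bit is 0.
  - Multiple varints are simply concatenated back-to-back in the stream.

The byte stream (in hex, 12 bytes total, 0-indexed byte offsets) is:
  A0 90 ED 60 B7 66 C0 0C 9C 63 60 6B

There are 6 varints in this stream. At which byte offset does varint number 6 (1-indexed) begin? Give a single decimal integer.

Answer: 11

Derivation:
  byte[0]=0xA0 cont=1 payload=0x20=32: acc |= 32<<0 -> acc=32 shift=7
  byte[1]=0x90 cont=1 payload=0x10=16: acc |= 16<<7 -> acc=2080 shift=14
  byte[2]=0xED cont=1 payload=0x6D=109: acc |= 109<<14 -> acc=1787936 shift=21
  byte[3]=0x60 cont=0 payload=0x60=96: acc |= 96<<21 -> acc=203114528 shift=28 [end]
Varint 1: bytes[0:4] = A0 90 ED 60 -> value 203114528 (4 byte(s))
  byte[4]=0xB7 cont=1 payload=0x37=55: acc |= 55<<0 -> acc=55 shift=7
  byte[5]=0x66 cont=0 payload=0x66=102: acc |= 102<<7 -> acc=13111 shift=14 [end]
Varint 2: bytes[4:6] = B7 66 -> value 13111 (2 byte(s))
  byte[6]=0xC0 cont=1 payload=0x40=64: acc |= 64<<0 -> acc=64 shift=7
  byte[7]=0x0C cont=0 payload=0x0C=12: acc |= 12<<7 -> acc=1600 shift=14 [end]
Varint 3: bytes[6:8] = C0 0C -> value 1600 (2 byte(s))
  byte[8]=0x9C cont=1 payload=0x1C=28: acc |= 28<<0 -> acc=28 shift=7
  byte[9]=0x63 cont=0 payload=0x63=99: acc |= 99<<7 -> acc=12700 shift=14 [end]
Varint 4: bytes[8:10] = 9C 63 -> value 12700 (2 byte(s))
  byte[10]=0x60 cont=0 payload=0x60=96: acc |= 96<<0 -> acc=96 shift=7 [end]
Varint 5: bytes[10:11] = 60 -> value 96 (1 byte(s))
  byte[11]=0x6B cont=0 payload=0x6B=107: acc |= 107<<0 -> acc=107 shift=7 [end]
Varint 6: bytes[11:12] = 6B -> value 107 (1 byte(s))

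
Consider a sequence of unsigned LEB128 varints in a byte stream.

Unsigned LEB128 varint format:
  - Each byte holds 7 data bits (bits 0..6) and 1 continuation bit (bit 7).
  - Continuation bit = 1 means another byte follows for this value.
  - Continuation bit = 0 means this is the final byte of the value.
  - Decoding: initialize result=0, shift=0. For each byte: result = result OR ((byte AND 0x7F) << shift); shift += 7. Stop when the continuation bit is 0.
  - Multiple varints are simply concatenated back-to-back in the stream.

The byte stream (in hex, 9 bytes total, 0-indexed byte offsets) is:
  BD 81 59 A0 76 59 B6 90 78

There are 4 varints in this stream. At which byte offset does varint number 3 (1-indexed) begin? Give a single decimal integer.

  byte[0]=0xBD cont=1 payload=0x3D=61: acc |= 61<<0 -> acc=61 shift=7
  byte[1]=0x81 cont=1 payload=0x01=1: acc |= 1<<7 -> acc=189 shift=14
  byte[2]=0x59 cont=0 payload=0x59=89: acc |= 89<<14 -> acc=1458365 shift=21 [end]
Varint 1: bytes[0:3] = BD 81 59 -> value 1458365 (3 byte(s))
  byte[3]=0xA0 cont=1 payload=0x20=32: acc |= 32<<0 -> acc=32 shift=7
  byte[4]=0x76 cont=0 payload=0x76=118: acc |= 118<<7 -> acc=15136 shift=14 [end]
Varint 2: bytes[3:5] = A0 76 -> value 15136 (2 byte(s))
  byte[5]=0x59 cont=0 payload=0x59=89: acc |= 89<<0 -> acc=89 shift=7 [end]
Varint 3: bytes[5:6] = 59 -> value 89 (1 byte(s))
  byte[6]=0xB6 cont=1 payload=0x36=54: acc |= 54<<0 -> acc=54 shift=7
  byte[7]=0x90 cont=1 payload=0x10=16: acc |= 16<<7 -> acc=2102 shift=14
  byte[8]=0x78 cont=0 payload=0x78=120: acc |= 120<<14 -> acc=1968182 shift=21 [end]
Varint 4: bytes[6:9] = B6 90 78 -> value 1968182 (3 byte(s))

Answer: 5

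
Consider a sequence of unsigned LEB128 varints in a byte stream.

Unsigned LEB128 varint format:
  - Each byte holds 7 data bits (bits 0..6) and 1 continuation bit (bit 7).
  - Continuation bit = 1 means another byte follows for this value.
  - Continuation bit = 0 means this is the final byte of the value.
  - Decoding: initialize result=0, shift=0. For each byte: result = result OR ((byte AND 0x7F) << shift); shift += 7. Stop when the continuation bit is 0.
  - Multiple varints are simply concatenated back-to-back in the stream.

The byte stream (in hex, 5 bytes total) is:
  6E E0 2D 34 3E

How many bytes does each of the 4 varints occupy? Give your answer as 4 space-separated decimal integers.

Answer: 1 2 1 1

Derivation:
  byte[0]=0x6E cont=0 payload=0x6E=110: acc |= 110<<0 -> acc=110 shift=7 [end]
Varint 1: bytes[0:1] = 6E -> value 110 (1 byte(s))
  byte[1]=0xE0 cont=1 payload=0x60=96: acc |= 96<<0 -> acc=96 shift=7
  byte[2]=0x2D cont=0 payload=0x2D=45: acc |= 45<<7 -> acc=5856 shift=14 [end]
Varint 2: bytes[1:3] = E0 2D -> value 5856 (2 byte(s))
  byte[3]=0x34 cont=0 payload=0x34=52: acc |= 52<<0 -> acc=52 shift=7 [end]
Varint 3: bytes[3:4] = 34 -> value 52 (1 byte(s))
  byte[4]=0x3E cont=0 payload=0x3E=62: acc |= 62<<0 -> acc=62 shift=7 [end]
Varint 4: bytes[4:5] = 3E -> value 62 (1 byte(s))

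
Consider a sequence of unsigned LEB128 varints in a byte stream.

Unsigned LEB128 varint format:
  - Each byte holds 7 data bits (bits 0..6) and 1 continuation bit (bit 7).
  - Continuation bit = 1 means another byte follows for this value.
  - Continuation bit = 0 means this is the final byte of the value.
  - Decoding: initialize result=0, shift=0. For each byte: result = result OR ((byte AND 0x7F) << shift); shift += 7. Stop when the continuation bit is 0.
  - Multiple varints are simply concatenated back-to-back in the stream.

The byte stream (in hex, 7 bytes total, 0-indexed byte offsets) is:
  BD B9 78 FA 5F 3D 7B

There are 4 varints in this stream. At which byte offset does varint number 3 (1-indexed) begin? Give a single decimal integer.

Answer: 5

Derivation:
  byte[0]=0xBD cont=1 payload=0x3D=61: acc |= 61<<0 -> acc=61 shift=7
  byte[1]=0xB9 cont=1 payload=0x39=57: acc |= 57<<7 -> acc=7357 shift=14
  byte[2]=0x78 cont=0 payload=0x78=120: acc |= 120<<14 -> acc=1973437 shift=21 [end]
Varint 1: bytes[0:3] = BD B9 78 -> value 1973437 (3 byte(s))
  byte[3]=0xFA cont=1 payload=0x7A=122: acc |= 122<<0 -> acc=122 shift=7
  byte[4]=0x5F cont=0 payload=0x5F=95: acc |= 95<<7 -> acc=12282 shift=14 [end]
Varint 2: bytes[3:5] = FA 5F -> value 12282 (2 byte(s))
  byte[5]=0x3D cont=0 payload=0x3D=61: acc |= 61<<0 -> acc=61 shift=7 [end]
Varint 3: bytes[5:6] = 3D -> value 61 (1 byte(s))
  byte[6]=0x7B cont=0 payload=0x7B=123: acc |= 123<<0 -> acc=123 shift=7 [end]
Varint 4: bytes[6:7] = 7B -> value 123 (1 byte(s))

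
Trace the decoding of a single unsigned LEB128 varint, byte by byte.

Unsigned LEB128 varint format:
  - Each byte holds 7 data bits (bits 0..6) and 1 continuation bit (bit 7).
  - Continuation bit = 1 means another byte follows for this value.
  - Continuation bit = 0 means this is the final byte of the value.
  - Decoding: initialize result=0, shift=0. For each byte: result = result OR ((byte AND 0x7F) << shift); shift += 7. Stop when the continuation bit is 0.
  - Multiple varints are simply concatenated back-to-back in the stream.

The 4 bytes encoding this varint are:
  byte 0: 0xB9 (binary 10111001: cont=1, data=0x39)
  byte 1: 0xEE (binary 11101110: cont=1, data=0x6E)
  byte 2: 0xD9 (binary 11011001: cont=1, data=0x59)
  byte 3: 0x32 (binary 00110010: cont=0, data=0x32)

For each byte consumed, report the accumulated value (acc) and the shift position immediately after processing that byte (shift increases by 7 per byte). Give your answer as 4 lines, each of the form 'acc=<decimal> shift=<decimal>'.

Answer: acc=57 shift=7
acc=14137 shift=14
acc=1472313 shift=21
acc=106329913 shift=28

Derivation:
byte 0=0xB9: payload=0x39=57, contrib = 57<<0 = 57; acc -> 57, shift -> 7
byte 1=0xEE: payload=0x6E=110, contrib = 110<<7 = 14080; acc -> 14137, shift -> 14
byte 2=0xD9: payload=0x59=89, contrib = 89<<14 = 1458176; acc -> 1472313, shift -> 21
byte 3=0x32: payload=0x32=50, contrib = 50<<21 = 104857600; acc -> 106329913, shift -> 28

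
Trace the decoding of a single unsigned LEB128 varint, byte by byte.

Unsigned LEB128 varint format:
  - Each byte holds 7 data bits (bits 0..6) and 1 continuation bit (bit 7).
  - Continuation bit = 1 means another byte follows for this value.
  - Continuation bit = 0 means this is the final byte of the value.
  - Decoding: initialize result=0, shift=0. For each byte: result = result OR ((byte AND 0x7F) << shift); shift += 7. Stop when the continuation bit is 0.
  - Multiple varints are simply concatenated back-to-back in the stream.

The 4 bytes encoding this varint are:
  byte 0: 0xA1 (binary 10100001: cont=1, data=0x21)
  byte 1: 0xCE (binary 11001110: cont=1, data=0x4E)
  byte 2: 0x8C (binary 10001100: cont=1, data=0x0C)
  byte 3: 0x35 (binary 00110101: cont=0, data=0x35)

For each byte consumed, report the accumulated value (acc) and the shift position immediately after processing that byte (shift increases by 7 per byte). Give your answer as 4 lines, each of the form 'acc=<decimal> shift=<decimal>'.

Answer: acc=33 shift=7
acc=10017 shift=14
acc=206625 shift=21
acc=111355681 shift=28

Derivation:
byte 0=0xA1: payload=0x21=33, contrib = 33<<0 = 33; acc -> 33, shift -> 7
byte 1=0xCE: payload=0x4E=78, contrib = 78<<7 = 9984; acc -> 10017, shift -> 14
byte 2=0x8C: payload=0x0C=12, contrib = 12<<14 = 196608; acc -> 206625, shift -> 21
byte 3=0x35: payload=0x35=53, contrib = 53<<21 = 111149056; acc -> 111355681, shift -> 28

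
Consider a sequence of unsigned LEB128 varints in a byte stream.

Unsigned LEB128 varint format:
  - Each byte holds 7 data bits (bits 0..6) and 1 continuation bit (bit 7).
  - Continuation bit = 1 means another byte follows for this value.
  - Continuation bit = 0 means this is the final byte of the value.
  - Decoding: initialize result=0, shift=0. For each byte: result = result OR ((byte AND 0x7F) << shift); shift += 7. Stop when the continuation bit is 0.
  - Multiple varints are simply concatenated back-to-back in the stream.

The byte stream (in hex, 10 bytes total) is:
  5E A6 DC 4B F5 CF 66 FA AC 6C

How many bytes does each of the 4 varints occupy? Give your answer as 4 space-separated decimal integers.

  byte[0]=0x5E cont=0 payload=0x5E=94: acc |= 94<<0 -> acc=94 shift=7 [end]
Varint 1: bytes[0:1] = 5E -> value 94 (1 byte(s))
  byte[1]=0xA6 cont=1 payload=0x26=38: acc |= 38<<0 -> acc=38 shift=7
  byte[2]=0xDC cont=1 payload=0x5C=92: acc |= 92<<7 -> acc=11814 shift=14
  byte[3]=0x4B cont=0 payload=0x4B=75: acc |= 75<<14 -> acc=1240614 shift=21 [end]
Varint 2: bytes[1:4] = A6 DC 4B -> value 1240614 (3 byte(s))
  byte[4]=0xF5 cont=1 payload=0x75=117: acc |= 117<<0 -> acc=117 shift=7
  byte[5]=0xCF cont=1 payload=0x4F=79: acc |= 79<<7 -> acc=10229 shift=14
  byte[6]=0x66 cont=0 payload=0x66=102: acc |= 102<<14 -> acc=1681397 shift=21 [end]
Varint 3: bytes[4:7] = F5 CF 66 -> value 1681397 (3 byte(s))
  byte[7]=0xFA cont=1 payload=0x7A=122: acc |= 122<<0 -> acc=122 shift=7
  byte[8]=0xAC cont=1 payload=0x2C=44: acc |= 44<<7 -> acc=5754 shift=14
  byte[9]=0x6C cont=0 payload=0x6C=108: acc |= 108<<14 -> acc=1775226 shift=21 [end]
Varint 4: bytes[7:10] = FA AC 6C -> value 1775226 (3 byte(s))

Answer: 1 3 3 3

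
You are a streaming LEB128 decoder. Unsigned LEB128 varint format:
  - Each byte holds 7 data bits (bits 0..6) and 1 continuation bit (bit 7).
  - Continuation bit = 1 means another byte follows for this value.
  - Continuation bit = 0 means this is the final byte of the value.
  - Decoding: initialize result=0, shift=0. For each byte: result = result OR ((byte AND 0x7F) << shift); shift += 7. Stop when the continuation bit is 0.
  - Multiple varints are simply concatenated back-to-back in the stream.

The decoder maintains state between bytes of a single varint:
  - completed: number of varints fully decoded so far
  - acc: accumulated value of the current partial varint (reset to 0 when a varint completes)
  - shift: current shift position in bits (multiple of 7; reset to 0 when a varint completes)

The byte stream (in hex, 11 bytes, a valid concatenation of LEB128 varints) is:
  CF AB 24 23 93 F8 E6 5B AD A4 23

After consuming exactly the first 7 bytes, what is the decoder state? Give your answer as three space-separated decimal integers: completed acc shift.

byte[0]=0xCF cont=1 payload=0x4F: acc |= 79<<0 -> completed=0 acc=79 shift=7
byte[1]=0xAB cont=1 payload=0x2B: acc |= 43<<7 -> completed=0 acc=5583 shift=14
byte[2]=0x24 cont=0 payload=0x24: varint #1 complete (value=595407); reset -> completed=1 acc=0 shift=0
byte[3]=0x23 cont=0 payload=0x23: varint #2 complete (value=35); reset -> completed=2 acc=0 shift=0
byte[4]=0x93 cont=1 payload=0x13: acc |= 19<<0 -> completed=2 acc=19 shift=7
byte[5]=0xF8 cont=1 payload=0x78: acc |= 120<<7 -> completed=2 acc=15379 shift=14
byte[6]=0xE6 cont=1 payload=0x66: acc |= 102<<14 -> completed=2 acc=1686547 shift=21

Answer: 2 1686547 21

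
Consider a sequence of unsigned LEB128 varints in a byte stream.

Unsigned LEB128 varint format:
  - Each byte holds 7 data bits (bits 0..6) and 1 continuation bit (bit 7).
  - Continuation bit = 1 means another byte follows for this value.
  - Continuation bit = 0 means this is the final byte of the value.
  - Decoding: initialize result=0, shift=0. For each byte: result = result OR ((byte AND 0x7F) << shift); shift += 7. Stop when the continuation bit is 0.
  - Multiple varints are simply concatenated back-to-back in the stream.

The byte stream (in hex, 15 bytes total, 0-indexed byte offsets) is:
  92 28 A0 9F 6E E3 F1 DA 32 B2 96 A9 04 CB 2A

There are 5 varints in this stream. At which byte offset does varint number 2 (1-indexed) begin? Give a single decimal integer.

  byte[0]=0x92 cont=1 payload=0x12=18: acc |= 18<<0 -> acc=18 shift=7
  byte[1]=0x28 cont=0 payload=0x28=40: acc |= 40<<7 -> acc=5138 shift=14 [end]
Varint 1: bytes[0:2] = 92 28 -> value 5138 (2 byte(s))
  byte[2]=0xA0 cont=1 payload=0x20=32: acc |= 32<<0 -> acc=32 shift=7
  byte[3]=0x9F cont=1 payload=0x1F=31: acc |= 31<<7 -> acc=4000 shift=14
  byte[4]=0x6E cont=0 payload=0x6E=110: acc |= 110<<14 -> acc=1806240 shift=21 [end]
Varint 2: bytes[2:5] = A0 9F 6E -> value 1806240 (3 byte(s))
  byte[5]=0xE3 cont=1 payload=0x63=99: acc |= 99<<0 -> acc=99 shift=7
  byte[6]=0xF1 cont=1 payload=0x71=113: acc |= 113<<7 -> acc=14563 shift=14
  byte[7]=0xDA cont=1 payload=0x5A=90: acc |= 90<<14 -> acc=1489123 shift=21
  byte[8]=0x32 cont=0 payload=0x32=50: acc |= 50<<21 -> acc=106346723 shift=28 [end]
Varint 3: bytes[5:9] = E3 F1 DA 32 -> value 106346723 (4 byte(s))
  byte[9]=0xB2 cont=1 payload=0x32=50: acc |= 50<<0 -> acc=50 shift=7
  byte[10]=0x96 cont=1 payload=0x16=22: acc |= 22<<7 -> acc=2866 shift=14
  byte[11]=0xA9 cont=1 payload=0x29=41: acc |= 41<<14 -> acc=674610 shift=21
  byte[12]=0x04 cont=0 payload=0x04=4: acc |= 4<<21 -> acc=9063218 shift=28 [end]
Varint 4: bytes[9:13] = B2 96 A9 04 -> value 9063218 (4 byte(s))
  byte[13]=0xCB cont=1 payload=0x4B=75: acc |= 75<<0 -> acc=75 shift=7
  byte[14]=0x2A cont=0 payload=0x2A=42: acc |= 42<<7 -> acc=5451 shift=14 [end]
Varint 5: bytes[13:15] = CB 2A -> value 5451 (2 byte(s))

Answer: 2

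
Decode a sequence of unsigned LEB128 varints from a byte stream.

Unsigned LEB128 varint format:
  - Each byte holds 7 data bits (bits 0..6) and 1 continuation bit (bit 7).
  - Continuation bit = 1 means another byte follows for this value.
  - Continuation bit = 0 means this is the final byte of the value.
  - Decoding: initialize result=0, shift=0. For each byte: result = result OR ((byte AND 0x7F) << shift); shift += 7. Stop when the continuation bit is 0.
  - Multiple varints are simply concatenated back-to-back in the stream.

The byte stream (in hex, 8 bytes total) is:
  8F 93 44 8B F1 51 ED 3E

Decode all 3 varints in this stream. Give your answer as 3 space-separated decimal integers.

Answer: 1116559 1341579 8045

Derivation:
  byte[0]=0x8F cont=1 payload=0x0F=15: acc |= 15<<0 -> acc=15 shift=7
  byte[1]=0x93 cont=1 payload=0x13=19: acc |= 19<<7 -> acc=2447 shift=14
  byte[2]=0x44 cont=0 payload=0x44=68: acc |= 68<<14 -> acc=1116559 shift=21 [end]
Varint 1: bytes[0:3] = 8F 93 44 -> value 1116559 (3 byte(s))
  byte[3]=0x8B cont=1 payload=0x0B=11: acc |= 11<<0 -> acc=11 shift=7
  byte[4]=0xF1 cont=1 payload=0x71=113: acc |= 113<<7 -> acc=14475 shift=14
  byte[5]=0x51 cont=0 payload=0x51=81: acc |= 81<<14 -> acc=1341579 shift=21 [end]
Varint 2: bytes[3:6] = 8B F1 51 -> value 1341579 (3 byte(s))
  byte[6]=0xED cont=1 payload=0x6D=109: acc |= 109<<0 -> acc=109 shift=7
  byte[7]=0x3E cont=0 payload=0x3E=62: acc |= 62<<7 -> acc=8045 shift=14 [end]
Varint 3: bytes[6:8] = ED 3E -> value 8045 (2 byte(s))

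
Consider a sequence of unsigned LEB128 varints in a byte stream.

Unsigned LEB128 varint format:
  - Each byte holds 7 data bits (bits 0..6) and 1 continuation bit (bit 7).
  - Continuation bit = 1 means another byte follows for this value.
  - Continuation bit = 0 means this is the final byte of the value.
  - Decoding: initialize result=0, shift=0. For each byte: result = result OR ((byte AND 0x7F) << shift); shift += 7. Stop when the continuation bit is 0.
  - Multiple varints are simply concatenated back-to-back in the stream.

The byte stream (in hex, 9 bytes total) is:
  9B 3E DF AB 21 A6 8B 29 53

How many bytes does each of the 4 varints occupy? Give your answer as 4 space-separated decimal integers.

Answer: 2 3 3 1

Derivation:
  byte[0]=0x9B cont=1 payload=0x1B=27: acc |= 27<<0 -> acc=27 shift=7
  byte[1]=0x3E cont=0 payload=0x3E=62: acc |= 62<<7 -> acc=7963 shift=14 [end]
Varint 1: bytes[0:2] = 9B 3E -> value 7963 (2 byte(s))
  byte[2]=0xDF cont=1 payload=0x5F=95: acc |= 95<<0 -> acc=95 shift=7
  byte[3]=0xAB cont=1 payload=0x2B=43: acc |= 43<<7 -> acc=5599 shift=14
  byte[4]=0x21 cont=0 payload=0x21=33: acc |= 33<<14 -> acc=546271 shift=21 [end]
Varint 2: bytes[2:5] = DF AB 21 -> value 546271 (3 byte(s))
  byte[5]=0xA6 cont=1 payload=0x26=38: acc |= 38<<0 -> acc=38 shift=7
  byte[6]=0x8B cont=1 payload=0x0B=11: acc |= 11<<7 -> acc=1446 shift=14
  byte[7]=0x29 cont=0 payload=0x29=41: acc |= 41<<14 -> acc=673190 shift=21 [end]
Varint 3: bytes[5:8] = A6 8B 29 -> value 673190 (3 byte(s))
  byte[8]=0x53 cont=0 payload=0x53=83: acc |= 83<<0 -> acc=83 shift=7 [end]
Varint 4: bytes[8:9] = 53 -> value 83 (1 byte(s))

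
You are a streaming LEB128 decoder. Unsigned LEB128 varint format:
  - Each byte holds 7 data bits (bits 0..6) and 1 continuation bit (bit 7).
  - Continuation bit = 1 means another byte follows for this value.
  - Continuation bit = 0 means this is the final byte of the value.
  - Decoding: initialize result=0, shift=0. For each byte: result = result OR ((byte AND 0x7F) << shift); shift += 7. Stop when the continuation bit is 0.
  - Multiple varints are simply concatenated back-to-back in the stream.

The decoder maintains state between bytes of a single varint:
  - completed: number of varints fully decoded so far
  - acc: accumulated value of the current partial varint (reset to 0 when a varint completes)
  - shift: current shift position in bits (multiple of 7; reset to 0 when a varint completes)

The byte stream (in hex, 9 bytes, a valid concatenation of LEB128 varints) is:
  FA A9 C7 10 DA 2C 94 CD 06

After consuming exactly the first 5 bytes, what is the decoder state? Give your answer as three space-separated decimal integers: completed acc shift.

Answer: 1 90 7

Derivation:
byte[0]=0xFA cont=1 payload=0x7A: acc |= 122<<0 -> completed=0 acc=122 shift=7
byte[1]=0xA9 cont=1 payload=0x29: acc |= 41<<7 -> completed=0 acc=5370 shift=14
byte[2]=0xC7 cont=1 payload=0x47: acc |= 71<<14 -> completed=0 acc=1168634 shift=21
byte[3]=0x10 cont=0 payload=0x10: varint #1 complete (value=34723066); reset -> completed=1 acc=0 shift=0
byte[4]=0xDA cont=1 payload=0x5A: acc |= 90<<0 -> completed=1 acc=90 shift=7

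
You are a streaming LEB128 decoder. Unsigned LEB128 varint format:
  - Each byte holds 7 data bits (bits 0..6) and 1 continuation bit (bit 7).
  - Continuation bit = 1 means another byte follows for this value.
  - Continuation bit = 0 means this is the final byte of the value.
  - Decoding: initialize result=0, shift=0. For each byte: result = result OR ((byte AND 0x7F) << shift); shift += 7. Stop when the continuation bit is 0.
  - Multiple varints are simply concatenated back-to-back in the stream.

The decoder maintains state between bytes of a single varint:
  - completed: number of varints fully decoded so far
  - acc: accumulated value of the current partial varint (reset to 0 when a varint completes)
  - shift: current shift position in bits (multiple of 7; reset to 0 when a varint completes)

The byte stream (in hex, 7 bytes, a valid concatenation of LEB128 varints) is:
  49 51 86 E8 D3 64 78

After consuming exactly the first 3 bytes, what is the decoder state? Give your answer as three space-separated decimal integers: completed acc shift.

byte[0]=0x49 cont=0 payload=0x49: varint #1 complete (value=73); reset -> completed=1 acc=0 shift=0
byte[1]=0x51 cont=0 payload=0x51: varint #2 complete (value=81); reset -> completed=2 acc=0 shift=0
byte[2]=0x86 cont=1 payload=0x06: acc |= 6<<0 -> completed=2 acc=6 shift=7

Answer: 2 6 7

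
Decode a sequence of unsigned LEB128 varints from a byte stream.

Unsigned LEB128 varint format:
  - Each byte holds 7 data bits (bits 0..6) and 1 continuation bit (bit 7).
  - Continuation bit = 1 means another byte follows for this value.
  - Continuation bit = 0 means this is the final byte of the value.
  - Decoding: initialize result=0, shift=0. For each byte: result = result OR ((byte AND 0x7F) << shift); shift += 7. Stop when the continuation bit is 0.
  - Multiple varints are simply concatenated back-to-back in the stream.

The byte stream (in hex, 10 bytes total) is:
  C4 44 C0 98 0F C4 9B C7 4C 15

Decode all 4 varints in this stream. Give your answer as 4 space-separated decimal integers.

  byte[0]=0xC4 cont=1 payload=0x44=68: acc |= 68<<0 -> acc=68 shift=7
  byte[1]=0x44 cont=0 payload=0x44=68: acc |= 68<<7 -> acc=8772 shift=14 [end]
Varint 1: bytes[0:2] = C4 44 -> value 8772 (2 byte(s))
  byte[2]=0xC0 cont=1 payload=0x40=64: acc |= 64<<0 -> acc=64 shift=7
  byte[3]=0x98 cont=1 payload=0x18=24: acc |= 24<<7 -> acc=3136 shift=14
  byte[4]=0x0F cont=0 payload=0x0F=15: acc |= 15<<14 -> acc=248896 shift=21 [end]
Varint 2: bytes[2:5] = C0 98 0F -> value 248896 (3 byte(s))
  byte[5]=0xC4 cont=1 payload=0x44=68: acc |= 68<<0 -> acc=68 shift=7
  byte[6]=0x9B cont=1 payload=0x1B=27: acc |= 27<<7 -> acc=3524 shift=14
  byte[7]=0xC7 cont=1 payload=0x47=71: acc |= 71<<14 -> acc=1166788 shift=21
  byte[8]=0x4C cont=0 payload=0x4C=76: acc |= 76<<21 -> acc=160550340 shift=28 [end]
Varint 3: bytes[5:9] = C4 9B C7 4C -> value 160550340 (4 byte(s))
  byte[9]=0x15 cont=0 payload=0x15=21: acc |= 21<<0 -> acc=21 shift=7 [end]
Varint 4: bytes[9:10] = 15 -> value 21 (1 byte(s))

Answer: 8772 248896 160550340 21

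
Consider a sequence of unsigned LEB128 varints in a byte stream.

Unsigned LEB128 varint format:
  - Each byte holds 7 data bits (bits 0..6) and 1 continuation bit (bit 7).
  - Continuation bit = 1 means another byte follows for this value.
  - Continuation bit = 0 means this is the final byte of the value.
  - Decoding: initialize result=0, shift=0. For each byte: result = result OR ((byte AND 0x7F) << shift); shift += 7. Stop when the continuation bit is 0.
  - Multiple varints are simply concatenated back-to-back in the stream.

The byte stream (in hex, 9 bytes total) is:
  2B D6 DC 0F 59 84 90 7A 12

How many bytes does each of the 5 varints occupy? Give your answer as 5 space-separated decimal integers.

Answer: 1 3 1 3 1

Derivation:
  byte[0]=0x2B cont=0 payload=0x2B=43: acc |= 43<<0 -> acc=43 shift=7 [end]
Varint 1: bytes[0:1] = 2B -> value 43 (1 byte(s))
  byte[1]=0xD6 cont=1 payload=0x56=86: acc |= 86<<0 -> acc=86 shift=7
  byte[2]=0xDC cont=1 payload=0x5C=92: acc |= 92<<7 -> acc=11862 shift=14
  byte[3]=0x0F cont=0 payload=0x0F=15: acc |= 15<<14 -> acc=257622 shift=21 [end]
Varint 2: bytes[1:4] = D6 DC 0F -> value 257622 (3 byte(s))
  byte[4]=0x59 cont=0 payload=0x59=89: acc |= 89<<0 -> acc=89 shift=7 [end]
Varint 3: bytes[4:5] = 59 -> value 89 (1 byte(s))
  byte[5]=0x84 cont=1 payload=0x04=4: acc |= 4<<0 -> acc=4 shift=7
  byte[6]=0x90 cont=1 payload=0x10=16: acc |= 16<<7 -> acc=2052 shift=14
  byte[7]=0x7A cont=0 payload=0x7A=122: acc |= 122<<14 -> acc=2000900 shift=21 [end]
Varint 4: bytes[5:8] = 84 90 7A -> value 2000900 (3 byte(s))
  byte[8]=0x12 cont=0 payload=0x12=18: acc |= 18<<0 -> acc=18 shift=7 [end]
Varint 5: bytes[8:9] = 12 -> value 18 (1 byte(s))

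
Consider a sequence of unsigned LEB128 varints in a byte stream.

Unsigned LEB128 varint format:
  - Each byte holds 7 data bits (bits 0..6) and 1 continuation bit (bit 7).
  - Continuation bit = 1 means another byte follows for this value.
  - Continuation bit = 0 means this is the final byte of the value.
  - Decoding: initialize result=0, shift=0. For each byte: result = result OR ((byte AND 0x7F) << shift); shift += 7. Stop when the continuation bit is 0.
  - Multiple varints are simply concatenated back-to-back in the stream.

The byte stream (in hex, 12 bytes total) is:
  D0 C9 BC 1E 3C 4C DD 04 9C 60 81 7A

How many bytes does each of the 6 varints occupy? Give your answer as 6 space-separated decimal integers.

  byte[0]=0xD0 cont=1 payload=0x50=80: acc |= 80<<0 -> acc=80 shift=7
  byte[1]=0xC9 cont=1 payload=0x49=73: acc |= 73<<7 -> acc=9424 shift=14
  byte[2]=0xBC cont=1 payload=0x3C=60: acc |= 60<<14 -> acc=992464 shift=21
  byte[3]=0x1E cont=0 payload=0x1E=30: acc |= 30<<21 -> acc=63907024 shift=28 [end]
Varint 1: bytes[0:4] = D0 C9 BC 1E -> value 63907024 (4 byte(s))
  byte[4]=0x3C cont=0 payload=0x3C=60: acc |= 60<<0 -> acc=60 shift=7 [end]
Varint 2: bytes[4:5] = 3C -> value 60 (1 byte(s))
  byte[5]=0x4C cont=0 payload=0x4C=76: acc |= 76<<0 -> acc=76 shift=7 [end]
Varint 3: bytes[5:6] = 4C -> value 76 (1 byte(s))
  byte[6]=0xDD cont=1 payload=0x5D=93: acc |= 93<<0 -> acc=93 shift=7
  byte[7]=0x04 cont=0 payload=0x04=4: acc |= 4<<7 -> acc=605 shift=14 [end]
Varint 4: bytes[6:8] = DD 04 -> value 605 (2 byte(s))
  byte[8]=0x9C cont=1 payload=0x1C=28: acc |= 28<<0 -> acc=28 shift=7
  byte[9]=0x60 cont=0 payload=0x60=96: acc |= 96<<7 -> acc=12316 shift=14 [end]
Varint 5: bytes[8:10] = 9C 60 -> value 12316 (2 byte(s))
  byte[10]=0x81 cont=1 payload=0x01=1: acc |= 1<<0 -> acc=1 shift=7
  byte[11]=0x7A cont=0 payload=0x7A=122: acc |= 122<<7 -> acc=15617 shift=14 [end]
Varint 6: bytes[10:12] = 81 7A -> value 15617 (2 byte(s))

Answer: 4 1 1 2 2 2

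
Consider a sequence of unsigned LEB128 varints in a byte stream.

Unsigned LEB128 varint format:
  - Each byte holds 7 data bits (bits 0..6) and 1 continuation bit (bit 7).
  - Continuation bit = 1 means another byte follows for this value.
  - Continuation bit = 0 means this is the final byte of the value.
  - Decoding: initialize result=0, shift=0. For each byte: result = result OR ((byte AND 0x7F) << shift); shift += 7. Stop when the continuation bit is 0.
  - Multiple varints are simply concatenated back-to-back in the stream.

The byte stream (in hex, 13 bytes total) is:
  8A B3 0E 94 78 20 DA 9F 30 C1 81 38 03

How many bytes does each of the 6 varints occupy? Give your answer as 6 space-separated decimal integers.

Answer: 3 2 1 3 3 1

Derivation:
  byte[0]=0x8A cont=1 payload=0x0A=10: acc |= 10<<0 -> acc=10 shift=7
  byte[1]=0xB3 cont=1 payload=0x33=51: acc |= 51<<7 -> acc=6538 shift=14
  byte[2]=0x0E cont=0 payload=0x0E=14: acc |= 14<<14 -> acc=235914 shift=21 [end]
Varint 1: bytes[0:3] = 8A B3 0E -> value 235914 (3 byte(s))
  byte[3]=0x94 cont=1 payload=0x14=20: acc |= 20<<0 -> acc=20 shift=7
  byte[4]=0x78 cont=0 payload=0x78=120: acc |= 120<<7 -> acc=15380 shift=14 [end]
Varint 2: bytes[3:5] = 94 78 -> value 15380 (2 byte(s))
  byte[5]=0x20 cont=0 payload=0x20=32: acc |= 32<<0 -> acc=32 shift=7 [end]
Varint 3: bytes[5:6] = 20 -> value 32 (1 byte(s))
  byte[6]=0xDA cont=1 payload=0x5A=90: acc |= 90<<0 -> acc=90 shift=7
  byte[7]=0x9F cont=1 payload=0x1F=31: acc |= 31<<7 -> acc=4058 shift=14
  byte[8]=0x30 cont=0 payload=0x30=48: acc |= 48<<14 -> acc=790490 shift=21 [end]
Varint 4: bytes[6:9] = DA 9F 30 -> value 790490 (3 byte(s))
  byte[9]=0xC1 cont=1 payload=0x41=65: acc |= 65<<0 -> acc=65 shift=7
  byte[10]=0x81 cont=1 payload=0x01=1: acc |= 1<<7 -> acc=193 shift=14
  byte[11]=0x38 cont=0 payload=0x38=56: acc |= 56<<14 -> acc=917697 shift=21 [end]
Varint 5: bytes[9:12] = C1 81 38 -> value 917697 (3 byte(s))
  byte[12]=0x03 cont=0 payload=0x03=3: acc |= 3<<0 -> acc=3 shift=7 [end]
Varint 6: bytes[12:13] = 03 -> value 3 (1 byte(s))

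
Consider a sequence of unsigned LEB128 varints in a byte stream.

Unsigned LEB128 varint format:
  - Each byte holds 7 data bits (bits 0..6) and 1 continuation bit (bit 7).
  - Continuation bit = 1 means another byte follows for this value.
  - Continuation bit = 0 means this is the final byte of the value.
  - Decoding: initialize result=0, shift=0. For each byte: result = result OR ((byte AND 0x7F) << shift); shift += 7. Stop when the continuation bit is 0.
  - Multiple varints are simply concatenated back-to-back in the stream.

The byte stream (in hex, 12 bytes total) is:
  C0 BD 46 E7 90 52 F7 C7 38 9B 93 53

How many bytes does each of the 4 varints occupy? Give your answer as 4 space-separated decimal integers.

Answer: 3 3 3 3

Derivation:
  byte[0]=0xC0 cont=1 payload=0x40=64: acc |= 64<<0 -> acc=64 shift=7
  byte[1]=0xBD cont=1 payload=0x3D=61: acc |= 61<<7 -> acc=7872 shift=14
  byte[2]=0x46 cont=0 payload=0x46=70: acc |= 70<<14 -> acc=1154752 shift=21 [end]
Varint 1: bytes[0:3] = C0 BD 46 -> value 1154752 (3 byte(s))
  byte[3]=0xE7 cont=1 payload=0x67=103: acc |= 103<<0 -> acc=103 shift=7
  byte[4]=0x90 cont=1 payload=0x10=16: acc |= 16<<7 -> acc=2151 shift=14
  byte[5]=0x52 cont=0 payload=0x52=82: acc |= 82<<14 -> acc=1345639 shift=21 [end]
Varint 2: bytes[3:6] = E7 90 52 -> value 1345639 (3 byte(s))
  byte[6]=0xF7 cont=1 payload=0x77=119: acc |= 119<<0 -> acc=119 shift=7
  byte[7]=0xC7 cont=1 payload=0x47=71: acc |= 71<<7 -> acc=9207 shift=14
  byte[8]=0x38 cont=0 payload=0x38=56: acc |= 56<<14 -> acc=926711 shift=21 [end]
Varint 3: bytes[6:9] = F7 C7 38 -> value 926711 (3 byte(s))
  byte[9]=0x9B cont=1 payload=0x1B=27: acc |= 27<<0 -> acc=27 shift=7
  byte[10]=0x93 cont=1 payload=0x13=19: acc |= 19<<7 -> acc=2459 shift=14
  byte[11]=0x53 cont=0 payload=0x53=83: acc |= 83<<14 -> acc=1362331 shift=21 [end]
Varint 4: bytes[9:12] = 9B 93 53 -> value 1362331 (3 byte(s))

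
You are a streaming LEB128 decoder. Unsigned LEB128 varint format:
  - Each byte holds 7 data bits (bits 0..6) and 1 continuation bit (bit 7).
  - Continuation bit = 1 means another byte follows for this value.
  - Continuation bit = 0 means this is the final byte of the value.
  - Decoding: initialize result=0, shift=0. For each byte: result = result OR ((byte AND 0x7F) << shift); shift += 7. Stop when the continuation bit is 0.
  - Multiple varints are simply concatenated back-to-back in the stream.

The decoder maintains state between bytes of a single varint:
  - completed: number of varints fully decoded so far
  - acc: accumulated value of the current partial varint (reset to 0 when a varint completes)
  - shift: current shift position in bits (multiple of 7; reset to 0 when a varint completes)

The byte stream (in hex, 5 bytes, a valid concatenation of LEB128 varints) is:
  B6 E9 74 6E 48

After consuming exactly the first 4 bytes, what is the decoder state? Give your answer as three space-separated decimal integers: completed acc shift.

byte[0]=0xB6 cont=1 payload=0x36: acc |= 54<<0 -> completed=0 acc=54 shift=7
byte[1]=0xE9 cont=1 payload=0x69: acc |= 105<<7 -> completed=0 acc=13494 shift=14
byte[2]=0x74 cont=0 payload=0x74: varint #1 complete (value=1914038); reset -> completed=1 acc=0 shift=0
byte[3]=0x6E cont=0 payload=0x6E: varint #2 complete (value=110); reset -> completed=2 acc=0 shift=0

Answer: 2 0 0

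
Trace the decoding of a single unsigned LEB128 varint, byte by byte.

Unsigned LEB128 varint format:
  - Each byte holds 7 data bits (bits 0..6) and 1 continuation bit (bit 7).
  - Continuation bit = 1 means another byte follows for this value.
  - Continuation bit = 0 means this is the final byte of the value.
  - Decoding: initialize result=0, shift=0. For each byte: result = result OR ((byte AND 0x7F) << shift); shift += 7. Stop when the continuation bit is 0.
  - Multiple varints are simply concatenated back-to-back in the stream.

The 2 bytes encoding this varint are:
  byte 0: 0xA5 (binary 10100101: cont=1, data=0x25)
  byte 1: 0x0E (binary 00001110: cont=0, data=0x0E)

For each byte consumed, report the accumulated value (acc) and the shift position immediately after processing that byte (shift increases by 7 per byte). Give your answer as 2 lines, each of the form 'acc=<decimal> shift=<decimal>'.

byte 0=0xA5: payload=0x25=37, contrib = 37<<0 = 37; acc -> 37, shift -> 7
byte 1=0x0E: payload=0x0E=14, contrib = 14<<7 = 1792; acc -> 1829, shift -> 14

Answer: acc=37 shift=7
acc=1829 shift=14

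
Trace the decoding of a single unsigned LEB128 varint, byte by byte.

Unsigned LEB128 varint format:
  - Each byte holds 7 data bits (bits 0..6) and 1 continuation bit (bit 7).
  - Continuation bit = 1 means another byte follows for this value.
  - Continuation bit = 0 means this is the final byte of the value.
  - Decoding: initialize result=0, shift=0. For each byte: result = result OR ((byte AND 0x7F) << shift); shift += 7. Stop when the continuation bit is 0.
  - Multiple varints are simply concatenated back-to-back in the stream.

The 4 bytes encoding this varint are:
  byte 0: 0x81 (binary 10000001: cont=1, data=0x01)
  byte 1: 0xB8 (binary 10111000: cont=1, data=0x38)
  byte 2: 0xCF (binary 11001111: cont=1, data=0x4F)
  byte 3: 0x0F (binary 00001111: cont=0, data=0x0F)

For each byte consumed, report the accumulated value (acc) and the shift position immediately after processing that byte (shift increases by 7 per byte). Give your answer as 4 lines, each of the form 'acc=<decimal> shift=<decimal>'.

byte 0=0x81: payload=0x01=1, contrib = 1<<0 = 1; acc -> 1, shift -> 7
byte 1=0xB8: payload=0x38=56, contrib = 56<<7 = 7168; acc -> 7169, shift -> 14
byte 2=0xCF: payload=0x4F=79, contrib = 79<<14 = 1294336; acc -> 1301505, shift -> 21
byte 3=0x0F: payload=0x0F=15, contrib = 15<<21 = 31457280; acc -> 32758785, shift -> 28

Answer: acc=1 shift=7
acc=7169 shift=14
acc=1301505 shift=21
acc=32758785 shift=28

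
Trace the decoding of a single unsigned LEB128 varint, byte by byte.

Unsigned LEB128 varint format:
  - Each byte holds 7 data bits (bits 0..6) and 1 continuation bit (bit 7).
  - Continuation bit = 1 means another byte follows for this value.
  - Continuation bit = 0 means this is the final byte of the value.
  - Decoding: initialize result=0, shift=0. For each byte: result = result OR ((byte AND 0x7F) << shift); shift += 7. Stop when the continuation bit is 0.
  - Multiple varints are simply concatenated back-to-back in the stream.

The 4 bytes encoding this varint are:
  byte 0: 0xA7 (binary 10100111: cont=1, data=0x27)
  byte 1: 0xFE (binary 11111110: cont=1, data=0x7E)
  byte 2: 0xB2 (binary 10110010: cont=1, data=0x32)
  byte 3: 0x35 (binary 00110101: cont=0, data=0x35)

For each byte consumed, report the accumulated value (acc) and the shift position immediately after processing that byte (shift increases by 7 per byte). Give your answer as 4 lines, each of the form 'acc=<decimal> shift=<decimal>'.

byte 0=0xA7: payload=0x27=39, contrib = 39<<0 = 39; acc -> 39, shift -> 7
byte 1=0xFE: payload=0x7E=126, contrib = 126<<7 = 16128; acc -> 16167, shift -> 14
byte 2=0xB2: payload=0x32=50, contrib = 50<<14 = 819200; acc -> 835367, shift -> 21
byte 3=0x35: payload=0x35=53, contrib = 53<<21 = 111149056; acc -> 111984423, shift -> 28

Answer: acc=39 shift=7
acc=16167 shift=14
acc=835367 shift=21
acc=111984423 shift=28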